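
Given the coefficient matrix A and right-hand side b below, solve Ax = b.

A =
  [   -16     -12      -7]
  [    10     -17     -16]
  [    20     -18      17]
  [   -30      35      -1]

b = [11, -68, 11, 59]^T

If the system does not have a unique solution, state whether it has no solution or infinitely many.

no solution

Row-reduce:
R1 ← R1 / (-16).
R2 ← R2 − 10·R1.
R3 ← R3 − 20·R1.
R4 ← R4 + 30·R1.
R2 ← R2 / (-49/2).
R1 ← R1 − 3/4·R2.
R3 ← R3 + 33·R2.
R4 ← R4 − 115/2·R2.
R3 ← R3 / (1749/49).
R1 ← R1 + 73/392·R3.
R2 ← R2 − 163/196·R3.
R4 ← R4 + 1749/49·R3.
Row 4 reduces to 0 = 2, a contradiction. The system is inconsistent.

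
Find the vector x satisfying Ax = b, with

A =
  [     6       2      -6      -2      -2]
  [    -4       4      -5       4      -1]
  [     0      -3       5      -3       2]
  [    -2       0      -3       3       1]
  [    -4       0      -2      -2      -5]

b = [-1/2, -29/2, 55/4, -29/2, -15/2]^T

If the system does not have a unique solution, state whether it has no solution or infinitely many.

x_1 = 1/2, x_2 = 11/4, x_3 = 2, x_4 = -3, x_5 = 3/2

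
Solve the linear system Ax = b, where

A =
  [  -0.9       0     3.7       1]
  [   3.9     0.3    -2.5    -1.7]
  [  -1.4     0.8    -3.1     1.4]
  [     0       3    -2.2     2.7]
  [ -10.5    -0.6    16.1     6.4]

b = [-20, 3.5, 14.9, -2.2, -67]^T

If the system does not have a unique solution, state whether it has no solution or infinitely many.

x_1 = -5, x_2 = 1, x_3 = -5, x_4 = -6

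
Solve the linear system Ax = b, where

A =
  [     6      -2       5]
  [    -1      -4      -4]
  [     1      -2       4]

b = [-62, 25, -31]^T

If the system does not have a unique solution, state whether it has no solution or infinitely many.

x_1 = -5, x_2 = 1, x_3 = -6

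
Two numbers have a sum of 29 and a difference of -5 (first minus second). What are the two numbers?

first number: 12, second number: 17

Let x = first number, y = second number.
  x + y = 29
  x - y = -5
From equation 1: x = 29 − y.
Substitute into equation 2 and solve: y = 17.
Then x = 12.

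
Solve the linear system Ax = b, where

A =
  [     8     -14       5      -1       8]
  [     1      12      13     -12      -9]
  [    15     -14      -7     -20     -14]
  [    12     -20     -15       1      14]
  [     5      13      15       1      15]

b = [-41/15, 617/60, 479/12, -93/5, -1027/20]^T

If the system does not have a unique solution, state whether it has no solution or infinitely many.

Row-reduce the augmented matrix:
R1 ← R1 / (8).
R2 ← R2 − 1·R1.
R3 ← R3 − 15·R1.
R4 ← R4 − 12·R1.
R5 ← R5 − 5·R1.
R2 ← R2 / (55/4).
R1 ← R1 + 7/4·R2.
R3 ← R3 − 49/4·R2.
R4 ← R4 − 1·R2.
R5 ← R5 − 87/4·R2.
R3 ← R3 / (-137/5).
R1 ← R1 − 11/5·R3.
R2 ← R2 − 9/10·R3.
R4 ← R4 + 117/5·R3.
R5 ← R5 + 77/10·R3.
R4 ← R4 / (14780/1507).
R1 ← R1 + 3379/1507·R4.
R2 ← R2 + 1675/1507·R4.
R3 ← R3 − 415/1507·R4.
R5 ← R5 − 33952/1507·R4.
R5 ← R5 / (-105051/7390).
R1 ← R1 − 39319/14780·R5.
R2 ← R2 − 2561/2956·R5.
R3 ← R3 − 517/2956·R5.
R4 ← R4 − 29967/14780·R5.
Reading off the reduced rows gives x_1 = -5/4, x_2 = -3/2, x_3 = 1/3, x_4 = -3/5, x_5 = -2.

x_1 = -5/4, x_2 = -3/2, x_3 = 1/3, x_4 = -3/5, x_5 = -2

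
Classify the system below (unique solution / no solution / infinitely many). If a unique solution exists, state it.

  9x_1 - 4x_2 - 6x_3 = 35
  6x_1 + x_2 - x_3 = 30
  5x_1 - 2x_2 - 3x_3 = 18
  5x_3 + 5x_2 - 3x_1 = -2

no solution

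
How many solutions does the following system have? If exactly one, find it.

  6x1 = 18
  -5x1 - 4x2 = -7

x1 = 3, x2 = -2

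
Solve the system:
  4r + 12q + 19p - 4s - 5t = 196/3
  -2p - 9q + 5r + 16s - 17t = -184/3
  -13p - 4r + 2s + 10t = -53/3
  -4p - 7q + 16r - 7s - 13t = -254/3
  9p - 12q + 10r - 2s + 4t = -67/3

p = 3, q = 2, r = -3, s = -1/3, t = 1

Row-reduce the augmented matrix:
R1 ← R1 / (19).
R2 ← R2 + 2·R1.
R3 ← R3 + 13·R1.
R4 ← R4 + 4·R1.
R5 ← R5 − 9·R1.
R2 ← R2 / (-147/19).
R1 ← R1 − 12/19·R2.
R3 ← R3 − 156/19·R2.
R4 ← R4 + 85/19·R2.
R5 ← R5 + 336/19·R2.
R3 ← R3 / (220/49).
R1 ← R1 − 32/49·R3.
R2 ← R2 + 103/147·R3.
R4 ← R4 − 2015/147·R3.
R5 ← R5 + 30/7·R3.
R4 ← R4 / (-4295/66).
R1 ← R1 + 68/55·R4.
R2 ← R2 − 149/330·R4.
R3 ← R3 − 387/110·R4.
R5 ← R5 + 227/11·R4.
R5 ← R5 / (105483/4295).
R1 ← R1 + 12203/21475·R5.
R2 ← R2 − 26493/42950·R5.
R3 ← R3 + 38873/42950·R5.
R4 ← R4 + 4327/8590·R5.
Reading off the reduced rows gives p = 3, q = 2, r = -3, s = -1/3, t = 1.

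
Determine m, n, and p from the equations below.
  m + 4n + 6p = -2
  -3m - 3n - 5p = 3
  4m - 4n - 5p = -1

m = 0, n = 4, p = -3

Row-reduce the augmented matrix:
R2 ← R2 + 3·R1.
R3 ← R3 − 4·R1.
R2 ← R2 / (9).
R1 ← R1 − 4·R2.
R3 ← R3 + 20·R2.
R3 ← R3 / (-1/9).
R1 ← R1 − 2/9·R3.
R2 ← R2 − 13/9·R3.
Reading off the reduced rows gives m = 0, n = 4, p = -3.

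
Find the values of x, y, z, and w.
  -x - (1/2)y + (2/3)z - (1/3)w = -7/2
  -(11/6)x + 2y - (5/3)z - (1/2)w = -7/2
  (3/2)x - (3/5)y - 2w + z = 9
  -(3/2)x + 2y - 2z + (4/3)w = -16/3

Row-reduce the augmented matrix:
R1 ← R1 / (-1).
R2 ← R2 + 11/6·R1.
R3 ← R3 − 3/2·R1.
R4 ← R4 + 3/2·R1.
R2 ← R2 / (35/12).
R1 ← R1 − 1/2·R2.
R3 ← R3 + 27/20·R2.
R4 ← R4 − 11/4·R2.
R3 ← R3 / (116/175).
R1 ← R1 + 6/35·R3.
R2 ← R2 + 104/105·R3.
R4 ← R4 + 29/105·R3.
R4 ← R4 / (17/24).
R1 ← R1 + 37/116·R4.
R2 ← R2 + 105/29·R4.
R3 ← R3 + 857/232·R4.
Reading off the reduced rows gives x = 4, y = 5, z = 4, w = -1.

x = 4, y = 5, z = 4, w = -1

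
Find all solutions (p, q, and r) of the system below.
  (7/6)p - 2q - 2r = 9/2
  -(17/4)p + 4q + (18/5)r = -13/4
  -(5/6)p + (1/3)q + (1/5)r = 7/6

Row-reduce:
R1 ← R1 / (7/6).
R2 ← R2 + 17/4·R1.
R3 ← R3 + 5/6·R1.
R2 ← R2 / (-23/7).
R1 ← R1 + 12/7·R2.
R3 ← R3 + 23/21·R2.
Rank is 2 with 3 unknowns, leaving r free.

infinitely many solutions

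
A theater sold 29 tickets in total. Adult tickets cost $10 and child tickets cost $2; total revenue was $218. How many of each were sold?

adult tickets: 20, child tickets: 9

Let a = adult tickets, c = child tickets.
  a + c = 29
  10a + 2c = 218
Row-reduce the augmented matrix:
R2 ← R2 − 10·R1.
R2 ← R2 / (-8).
R1 ← R1 − 1·R2.
Reading off the reduced rows gives a = 20, c = 9.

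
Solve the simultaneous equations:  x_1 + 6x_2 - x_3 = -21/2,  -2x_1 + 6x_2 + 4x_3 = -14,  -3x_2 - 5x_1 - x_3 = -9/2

Row-reduce the augmented matrix:
R2 ← R2 + 2·R1.
R3 ← R3 + 5·R1.
R2 ← R2 / (18).
R1 ← R1 − 6·R2.
R3 ← R3 − 27·R2.
R3 ← R3 / (-9).
R1 ← R1 + 5/3·R3.
R2 ← R2 − 1/9·R3.
Reading off the reduced rows gives x_1 = 2, x_2 = -2, x_3 = 1/2.

x_1 = 2, x_2 = -2, x_3 = 1/2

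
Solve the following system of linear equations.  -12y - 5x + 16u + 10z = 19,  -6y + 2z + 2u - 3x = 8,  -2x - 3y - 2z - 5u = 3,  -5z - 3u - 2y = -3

Row-reduce:
R1 ← R1 / (-5).
R2 ← R2 + 3·R1.
R3 ← R3 + 2·R1.
R2 ← R2 / (6/5).
R1 ← R1 − 12/5·R2.
R3 ← R3 − 9/5·R2.
R4 ← R4 + 2·R2.
Swap R3 and R4.
R3 ← R3 / (-35/3).
R1 ← R1 − 6·R3.
R2 ← R2 + 10/3·R3.
Row 4 reduces to 0 = 1/2, a contradiction. The system is inconsistent.

no solution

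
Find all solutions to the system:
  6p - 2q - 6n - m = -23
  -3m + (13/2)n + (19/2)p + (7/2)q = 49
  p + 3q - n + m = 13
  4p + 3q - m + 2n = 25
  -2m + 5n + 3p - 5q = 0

no solution

Row-reduce:
R1 ← R1 / (-1).
R2 ← R2 + 3·R1.
R3 ← R3 − 1·R1.
R4 ← R4 + 1·R1.
R5 ← R5 + 2·R1.
R2 ← R2 / (49/2).
R1 ← R1 − 6·R2.
R3 ← R3 + 7·R2.
R4 ← R4 − 8·R2.
R5 ← R5 − 17·R2.
R3 ← R3 / (32/7).
R1 ← R1 + 192/49·R3.
R2 ← R2 + 17/49·R3.
R4 ← R4 − 38/49·R3.
R5 ← R5 + 152/49·R3.
R4 ← R4 / (71/56).
R1 ← R1 − 20/7·R4.
R2 ← R2 − 75/112·R4.
R3 ← R3 − 13/16·R4.
R5 ← R5 + 71/14·R4.
Row 5 reduces to 0 = 2, a contradiction. The system is inconsistent.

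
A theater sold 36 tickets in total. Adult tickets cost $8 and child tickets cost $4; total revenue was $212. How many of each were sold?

Let a = adult tickets, c = child tickets.
  a + c = 36
  8a + 4c = 212
From equation 1: a = 36 − c.
Substitute into equation 2 and solve: c = 19.
Then a = 17.

adult tickets: 17, child tickets: 19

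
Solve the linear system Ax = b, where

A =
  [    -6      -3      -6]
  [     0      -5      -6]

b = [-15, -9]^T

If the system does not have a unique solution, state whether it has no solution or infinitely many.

infinitely many solutions

Row-reduce:
R1 ← R1 / (-6).
R2 ← R2 / (-5).
R1 ← R1 − 1/2·R2.
Rank is 2 with 3 unknowns, leaving x_3 free.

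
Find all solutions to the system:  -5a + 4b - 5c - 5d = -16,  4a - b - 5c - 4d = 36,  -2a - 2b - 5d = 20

Row-reduce:
R1 ← R1 / (-5).
R2 ← R2 − 4·R1.
R3 ← R3 + 2·R1.
R2 ← R2 / (11/5).
R1 ← R1 + 4/5·R2.
R3 ← R3 + 18/5·R2.
R3 ← R3 / (-140/11).
R1 ← R1 + 25/11·R3.
R2 ← R2 + 45/11·R3.
Rank is 3 with 4 unknowns, leaving d free.

infinitely many solutions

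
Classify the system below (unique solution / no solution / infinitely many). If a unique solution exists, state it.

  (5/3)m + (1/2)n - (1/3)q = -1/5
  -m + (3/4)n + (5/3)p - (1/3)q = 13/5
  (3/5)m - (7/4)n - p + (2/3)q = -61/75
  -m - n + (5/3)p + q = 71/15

Row-reduce the augmented matrix:
R1 ← R1 / (5/3).
R2 ← R2 + 1·R1.
R3 ← R3 − 3/5·R1.
R4 ← R4 + 1·R1.
R2 ← R2 / (21/20).
R1 ← R1 − 3/10·R2.
R3 ← R3 + 193/100·R2.
R4 ← R4 + 7/10·R2.
R3 ← R3 / (130/63).
R1 ← R1 + 10/21·R3.
R2 ← R2 − 100/63·R3.
R4 ← R4 − 25/9·R3.
R4 ← R4 / (55/78).
R1 ← R1 + 6/65·R4.
R2 ← R2 + 14/39·R4.
R3 ← R3 + 61/650·R4.
Reading off the reduced rows gives m = 1/5, n = 0, p = 2, q = 8/5.

m = 1/5, n = 0, p = 2, q = 8/5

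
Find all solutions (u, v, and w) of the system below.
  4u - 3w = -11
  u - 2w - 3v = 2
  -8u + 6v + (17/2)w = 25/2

infinitely many solutions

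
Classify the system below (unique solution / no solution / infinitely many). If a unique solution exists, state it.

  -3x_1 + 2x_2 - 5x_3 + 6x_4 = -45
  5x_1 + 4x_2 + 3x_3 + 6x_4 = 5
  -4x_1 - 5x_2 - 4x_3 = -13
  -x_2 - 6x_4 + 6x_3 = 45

Row-reduce the augmented matrix:
R1 ← R1 / (-3).
R2 ← R2 − 5·R1.
R3 ← R3 + 4·R1.
R2 ← R2 / (22/3).
R1 ← R1 + 2/3·R2.
R3 ← R3 + 23/3·R2.
R4 ← R4 + 1·R2.
R3 ← R3 / (-32/11).
R1 ← R1 − 13/11·R3.
R2 ← R2 + 8/11·R3.
R4 ← R4 − 58/11·R3.
R4 ← R4 / (12).
R1 ← R1 − 3·R4.
R3 ← R3 + 3·R4.
Reading off the reduced rows gives x_1 = 1, x_2 = -3, x_3 = 6, x_4 = -1.

x_1 = 1, x_2 = -3, x_3 = 6, x_4 = -1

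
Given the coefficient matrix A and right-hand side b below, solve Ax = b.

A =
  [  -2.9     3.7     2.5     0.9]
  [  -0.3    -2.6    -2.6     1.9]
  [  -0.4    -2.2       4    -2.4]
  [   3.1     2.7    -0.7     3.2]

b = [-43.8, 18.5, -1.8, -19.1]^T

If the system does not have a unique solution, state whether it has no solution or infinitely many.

Row-reduce the augmented matrix:
R1 ← R1 / (-29/10).
R2 ← R2 + 3/10·R1.
R3 ← R3 + 2/5·R1.
R4 ← R4 − 31/10·R1.
R2 ← R2 / (-173/58).
R1 ← R1 + 37/29·R2.
R3 ← R3 + 393/145·R2.
R4 ← R4 − 193/29·R2.
R3 ← R3 / (27043/4325).
R1 ← R1 − 312/865·R3.
R2 ← R2 − 829/865·R3.
R4 ← R4 + 3811/865·R3.
R4 ← R4 / (1421973/270430).
R1 ← R1 + 22795/27043·R4.
R2 ← R2 − 886/27043·R4.
R3 ← R3 + 18018/27043·R4.
Reading off the reduced rows gives x_1 = 2, x_2 = -5, x_3 = -6, x_4 = -5.

x_1 = 2, x_2 = -5, x_3 = -6, x_4 = -5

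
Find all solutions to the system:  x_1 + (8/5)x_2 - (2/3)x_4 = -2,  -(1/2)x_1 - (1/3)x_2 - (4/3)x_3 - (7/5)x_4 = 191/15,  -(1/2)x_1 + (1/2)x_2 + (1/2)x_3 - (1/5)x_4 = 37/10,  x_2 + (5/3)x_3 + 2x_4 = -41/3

x_1 = -6, x_2 = 0, x_3 = -1, x_4 = -6

Row-reduce the augmented matrix:
R2 ← R2 + 1/2·R1.
R3 ← R3 + 1/2·R1.
R2 ← R2 / (7/15).
R1 ← R1 − 8/5·R2.
R3 ← R3 − 13/10·R2.
R4 ← R4 − 1·R2.
R3 ← R3 / (59/14).
R1 ← R1 − 32/7·R3.
R2 ← R2 + 20/7·R3.
R4 ← R4 − 95/21·R3.
R4 ← R4 / (586/531).
R1 ← R1 − 182/295·R4.
R2 ← R2 + 142/177·R4.
R3 ← R3 − 902/885·R4.
Reading off the reduced rows gives x_1 = -6, x_2 = 0, x_3 = -1, x_4 = -6.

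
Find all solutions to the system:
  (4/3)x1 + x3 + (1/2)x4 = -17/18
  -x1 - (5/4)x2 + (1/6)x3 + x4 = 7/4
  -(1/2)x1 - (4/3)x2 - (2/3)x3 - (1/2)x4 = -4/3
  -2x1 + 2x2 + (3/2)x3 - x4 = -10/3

x1 = -1/3, x2 = 1, x3 = -2, x4 = 3

Row-reduce the augmented matrix:
R1 ← R1 / (4/3).
R2 ← R2 + 1·R1.
R3 ← R3 + 1/2·R1.
R4 ← R4 + 2·R1.
R2 ← R2 / (-5/4).
R3 ← R3 + 4/3·R2.
R4 ← R4 − 2·R2.
R3 ← R3 / (-457/360).
R1 ← R1 − 3/4·R3.
R2 ← R2 + 11/15·R3.
R4 ← R4 − 67/15·R3.
R4 ← R4 / (-7879/1828).
R1 ← R1 + 309/457·R4.
R2 ← R2 + 33/457·R4.
R3 ← R3 − 1281/914·R4.
Reading off the reduced rows gives x1 = -1/3, x2 = 1, x3 = -2, x4 = 3.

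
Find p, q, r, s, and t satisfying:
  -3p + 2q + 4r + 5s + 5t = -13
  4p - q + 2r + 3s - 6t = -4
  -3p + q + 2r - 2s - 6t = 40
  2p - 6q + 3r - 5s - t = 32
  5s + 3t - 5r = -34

Row-reduce the augmented matrix:
R1 ← R1 / (-3).
R2 ← R2 − 4·R1.
R3 ← R3 + 3·R1.
R4 ← R4 − 2·R1.
R2 ← R2 / (5/3).
R1 ← R1 + 2/3·R2.
R3 ← R3 + 1·R2.
R4 ← R4 + 14/3·R2.
R3 ← R3 / (12/5).
R1 ← R1 − 8/5·R3.
R2 ← R2 − 22/5·R3.
R4 ← R4 − 131/5·R3.
R5 ← R5 + 5·R3.
R4 ← R4 / (77/2).
R1 ← R1 − 3·R4.
R2 ← R2 − 8·R4.
R3 ← R3 + 1/2·R4.
R5 ← R5 − 5/2·R4.
R5 ← R5 / (-2069/77).
R1 ← R1 + 1699/462·R5.
R2 ← R2 + 783/154·R5.
R3 ← R3 + 1321/462·R5.
R4 ← R4 − 1439/462·R5.
Reading off the reduced rows gives p = -5, q = -3, r = 2, s = -3, t = -3.

p = -5, q = -3, r = 2, s = -3, t = -3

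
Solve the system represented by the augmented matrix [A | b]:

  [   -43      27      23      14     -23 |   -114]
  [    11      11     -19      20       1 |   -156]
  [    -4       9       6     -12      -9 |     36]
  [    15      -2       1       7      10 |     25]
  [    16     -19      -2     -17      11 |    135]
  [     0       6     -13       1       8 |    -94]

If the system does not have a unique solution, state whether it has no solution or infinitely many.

Row-reduce the augmented matrix:
R1 ← R1 / (-43).
R2 ← R2 − 11·R1.
R3 ← R3 + 4·R1.
R4 ← R4 − 15·R1.
R5 ← R5 − 16·R1.
R2 ← R2 / (770/43).
R1 ← R1 + 27/43·R2.
R3 ← R3 − 279/43·R2.
R4 ← R4 − 319/43·R2.
R5 ← R5 + 385/43·R2.
R6 ← R6 − 6·R2.
R3 ← R3 / (3316/385).
R1 ← R1 + 383/385·R3.
R2 ← R2 + 282/385·R3.
R4 ← R4 − 506/35·R3.
R6 ← R6 + 3313/385·R3.
R4 ← R4 / (64305/1658).
R1 ← R1 + 6705/3316·R4.
R2 ← R2 + 897/1658·R4.
R3 ← R3 + 8411/3316·R4.
R6 ← R6 + 95263/3316·R4.
Swap R5 and R6.
R5 ← R5 / (178028/12861).
R1 ← R1 − 614/1429·R5.
R2 ← R2 + 2275/4287·R5.
R3 ← R3 − 2950/12861·R5.
R4 ← R4 − 4160/12861·R5.
R6 reduces to 0 = 0, so the extra equation is consistent.
Reading off the reduced rows gives x_1 = 3, x_2 = -3, x_3 = 5, x_4 = -3, x_5 = -1.

x_1 = 3, x_2 = -3, x_3 = 5, x_4 = -3, x_5 = -1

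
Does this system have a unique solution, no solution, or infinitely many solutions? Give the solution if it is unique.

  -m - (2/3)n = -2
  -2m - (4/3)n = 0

Row-reduce:
R1 ← R1 / (-1).
R2 ← R2 + 2·R1.
Row 2 reduces to 0 = 4, a contradiction. The system is inconsistent.

no solution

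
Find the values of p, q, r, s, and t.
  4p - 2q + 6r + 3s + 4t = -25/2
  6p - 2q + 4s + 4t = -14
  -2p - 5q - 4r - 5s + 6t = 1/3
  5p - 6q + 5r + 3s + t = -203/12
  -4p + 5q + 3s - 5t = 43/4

p = -3/2, q = 1, r = -1/3, s = -1/2, t = -1/4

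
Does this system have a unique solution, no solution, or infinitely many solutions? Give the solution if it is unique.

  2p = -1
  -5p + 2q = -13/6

Row-reduce the augmented matrix:
R1 ← R1 / (2).
R2 ← R2 + 5·R1.
R2 ← R2 / (2).
Reading off the reduced rows gives p = -1/2, q = -7/3.

p = -1/2, q = -7/3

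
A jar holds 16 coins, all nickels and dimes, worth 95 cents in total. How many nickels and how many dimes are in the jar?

Let n = nickels, d = dimes.
  n + d = 16
  10d + 5n = 95
From equation 1: n = 16 − d.
Substitute into equation 2 and solve: d = 3.
Then n = 13.

nickels: 13, dimes: 3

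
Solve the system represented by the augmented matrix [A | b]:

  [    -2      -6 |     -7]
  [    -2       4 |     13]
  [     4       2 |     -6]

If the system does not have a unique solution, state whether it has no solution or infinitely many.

Row-reduce the augmented matrix:
R1 ← R1 / (-2).
R2 ← R2 + 2·R1.
R3 ← R3 − 4·R1.
R2 ← R2 / (10).
R1 ← R1 − 3·R2.
R3 ← R3 + 10·R2.
R3 reduces to 0 = 0, so the extra equation is consistent.
Reading off the reduced rows gives x_1 = -5/2, x_2 = 2.

x_1 = -5/2, x_2 = 2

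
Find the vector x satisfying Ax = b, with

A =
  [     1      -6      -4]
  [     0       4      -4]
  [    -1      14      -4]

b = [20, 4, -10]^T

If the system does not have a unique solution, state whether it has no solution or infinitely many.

no solution

Row-reduce:
R3 ← R3 + 1·R1.
R2 ← R2 / (4).
R1 ← R1 + 6·R2.
R3 ← R3 − 8·R2.
Row 3 reduces to 0 = 2, a contradiction. The system is inconsistent.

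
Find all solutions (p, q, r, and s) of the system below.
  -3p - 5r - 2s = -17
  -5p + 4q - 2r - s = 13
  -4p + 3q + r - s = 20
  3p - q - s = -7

Row-reduce the augmented matrix:
R1 ← R1 / (-3).
R2 ← R2 + 5·R1.
R3 ← R3 + 4·R1.
R4 ← R4 − 3·R1.
R2 ← R2 / (4).
R3 ← R3 − 3·R2.
R4 ← R4 + 1·R2.
R3 ← R3 / (35/12).
R1 ← R1 − 5/3·R3.
R2 ← R2 − 19/12·R3.
R4 ← R4 + 41/12·R3.
R4 ← R4 / (-88/35).
R1 ← R1 − 5/7·R4.
R2 ← R2 − 22/35·R4.
R3 ← R3 + 1/35·R4.
Reading off the reduced rows gives p = -1, q = 4, r = 4, s = 0.

p = -1, q = 4, r = 4, s = 0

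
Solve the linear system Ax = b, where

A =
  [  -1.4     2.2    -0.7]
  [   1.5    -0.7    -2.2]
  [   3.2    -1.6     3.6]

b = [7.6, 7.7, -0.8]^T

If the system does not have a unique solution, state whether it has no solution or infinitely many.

x_1 = 5, x_2 = 6, x_3 = -2

Row-reduce the augmented matrix:
R1 ← R1 / (-7/5).
R2 ← R2 − 3/2·R1.
R3 ← R3 − 16/5·R1.
R2 ← R2 / (58/35).
R1 ← R1 + 11/7·R2.
R3 ← R3 − 24/7·R2.
R3 ← R3 / (235/29).
R1 ← R1 + 533/232·R3.
R2 ← R2 + 413/232·R3.
Reading off the reduced rows gives x_1 = 5, x_2 = 6, x_3 = -2.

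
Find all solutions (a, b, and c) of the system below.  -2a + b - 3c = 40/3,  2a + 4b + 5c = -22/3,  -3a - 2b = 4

Row-reduce the augmented matrix:
R1 ← R1 / (-2).
R2 ← R2 − 2·R1.
R3 ← R3 + 3·R1.
R2 ← R2 / (5).
R1 ← R1 + 1/2·R2.
R3 ← R3 + 7/2·R2.
R3 ← R3 / (59/10).
R1 ← R1 − 17/10·R3.
R2 ← R2 − 2/5·R3.
Reading off the reduced rows gives a = -8/3, b = 2, c = -2.

a = -8/3, b = 2, c = -2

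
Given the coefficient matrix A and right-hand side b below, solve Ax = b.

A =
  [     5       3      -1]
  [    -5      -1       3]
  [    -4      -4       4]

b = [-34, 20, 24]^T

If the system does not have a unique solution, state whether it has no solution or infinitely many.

Row-reduce the augmented matrix:
R1 ← R1 / (5).
R2 ← R2 + 5·R1.
R3 ← R3 + 4·R1.
R2 ← R2 / (2).
R1 ← R1 − 3/5·R2.
R3 ← R3 + 8/5·R2.
R3 ← R3 / (24/5).
R1 ← R1 + 4/5·R3.
R2 ← R2 − 1·R3.
Reading off the reduced rows gives x_1 = -5, x_2 = -4, x_3 = -3.

x_1 = -5, x_2 = -4, x_3 = -3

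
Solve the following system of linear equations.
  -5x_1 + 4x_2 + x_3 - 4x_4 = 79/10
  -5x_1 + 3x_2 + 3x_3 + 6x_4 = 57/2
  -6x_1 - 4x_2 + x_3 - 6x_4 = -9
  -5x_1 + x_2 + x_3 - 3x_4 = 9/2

x_1 = -3/2, x_2 = 9/5, x_3 = 6/5, x_4 = 2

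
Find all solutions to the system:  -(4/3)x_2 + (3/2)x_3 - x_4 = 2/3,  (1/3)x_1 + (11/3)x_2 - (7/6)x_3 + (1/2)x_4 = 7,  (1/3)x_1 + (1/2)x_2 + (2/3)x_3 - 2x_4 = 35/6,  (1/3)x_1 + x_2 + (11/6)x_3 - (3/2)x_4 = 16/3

no solution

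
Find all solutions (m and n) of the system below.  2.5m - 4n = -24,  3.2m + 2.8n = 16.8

Row-reduce the augmented matrix:
R1 ← R1 / (5/2).
R2 ← R2 − 16/5·R1.
R2 ← R2 / (198/25).
R1 ← R1 + 8/5·R2.
Reading off the reduced rows gives m = 0, n = 6.

m = 0, n = 6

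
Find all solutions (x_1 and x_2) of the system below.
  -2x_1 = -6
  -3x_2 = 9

Row-reduce the augmented matrix:
R1 ← R1 / (-2).
R2 ← R2 / (-3).
Reading off the reduced rows gives x_1 = 3, x_2 = -3.

x_1 = 3, x_2 = -3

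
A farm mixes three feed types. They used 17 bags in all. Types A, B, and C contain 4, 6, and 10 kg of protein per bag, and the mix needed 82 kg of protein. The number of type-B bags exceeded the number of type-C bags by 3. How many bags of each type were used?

type-A bags: 12, type-B bags: 4, type-C bags: 1

Let a = type-A bags, b = type-B bags, c = type-C bags.
  a + b + c = 17
  4a + 6b + 10c = 82
  b - c = 3
Row-reduce the augmented matrix:
R2 ← R2 − 4·R1.
R2 ← R2 / (2).
R1 ← R1 − 1·R2.
R3 ← R3 − 1·R2.
R3 ← R3 / (-4).
R1 ← R1 + 2·R3.
R2 ← R2 − 3·R3.
Reading off the reduced rows gives a = 12, b = 4, c = 1.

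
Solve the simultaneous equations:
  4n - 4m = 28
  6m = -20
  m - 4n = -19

no solution

Row-reduce:
R1 ← R1 / (-4).
R2 ← R2 − 6·R1.
R3 ← R3 − 1·R1.
R2 ← R2 / (6).
R1 ← R1 + 1·R2.
R3 ← R3 + 3·R2.
Row 3 reduces to 0 = -1, a contradiction. The system is inconsistent.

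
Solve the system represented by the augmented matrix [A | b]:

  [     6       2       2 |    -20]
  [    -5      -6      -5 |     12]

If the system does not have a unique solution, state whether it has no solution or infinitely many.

infinitely many solutions

Row-reduce:
R1 ← R1 / (6).
R2 ← R2 + 5·R1.
R2 ← R2 / (-13/3).
R1 ← R1 − 1/3·R2.
Rank is 2 with 3 unknowns, leaving x_3 free.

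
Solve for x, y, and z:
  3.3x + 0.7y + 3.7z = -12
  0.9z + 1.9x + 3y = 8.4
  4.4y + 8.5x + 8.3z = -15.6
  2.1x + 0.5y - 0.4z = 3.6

x = 0, y = 4, z = -4

Row-reduce the augmented matrix:
R1 ← R1 / (33/10).
R2 ← R2 − 19/10·R1.
R3 ← R3 − 17/2·R1.
R4 ← R4 − 21/10·R1.
R2 ← R2 / (857/330).
R1 ← R1 − 7/33·R2.
R3 ← R3 − 857/330·R2.
R4 ← R4 − 3/55·R2.
Swap R3 and R4.
R3 ← R3 / (-4677/1714).
R1 ← R1 − 1047/857·R3.
R2 ← R2 + 406/857·R3.
R4 reduces to 0 = 0, so the extra equation is consistent.
Reading off the reduced rows gives x = 0, y = 4, z = -4.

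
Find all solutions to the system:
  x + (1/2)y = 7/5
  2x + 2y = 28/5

x = 0, y = 14/5

From equation 1: x = 7/5 − 1/2·y.
Substitute into equation 2 and solve: y = 14/5.
Then x = 0.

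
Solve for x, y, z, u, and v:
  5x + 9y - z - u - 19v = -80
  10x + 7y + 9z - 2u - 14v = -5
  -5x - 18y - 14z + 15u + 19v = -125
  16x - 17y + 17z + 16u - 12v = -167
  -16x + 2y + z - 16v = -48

Row-reduce the augmented matrix:
R1 ← R1 / (5).
R2 ← R2 − 10·R1.
R3 ← R3 + 5·R1.
R4 ← R4 − 16·R1.
R5 ← R5 + 16·R1.
R2 ← R2 / (-11).
R1 ← R1 − 9/5·R2.
R3 ← R3 + 9·R2.
R4 ← R4 + 229/5·R2.
R5 ← R5 − 154/5·R2.
R3 ← R3 / (-24).
R1 ← R1 − 8/5·R3.
R2 ← R2 + 1·R3.
R4 ← R4 + 128/5·R3.
R5 ← R5 − 143/5·R3.
R4 ← R4 / (64/15).
R1 ← R1 − 11/15·R4.
R2 ← R2 + 7/12·R4.
R3 ← R3 + 7/12·R4.
R5 ← R5 − 809/60·R4.
R5 ← R5 / (43915/704).
R1 ← R1 − 705/176·R5.
R2 ← R2 + 3865/704·R5.
R3 ← R3 + 2329/704·R5.
R4 ← R4 + 1245/176·R5.
Reading off the reduced rows gives x = -2, y = 5, z = 6, u = -5, v = 6.

x = -2, y = 5, z = 6, u = -5, v = 6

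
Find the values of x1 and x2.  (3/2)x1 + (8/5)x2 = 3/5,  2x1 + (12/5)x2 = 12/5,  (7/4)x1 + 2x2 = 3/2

Row-reduce the augmented matrix:
R1 ← R1 / (3/2).
R2 ← R2 − 2·R1.
R3 ← R3 − 7/4·R1.
R2 ← R2 / (4/15).
R1 ← R1 − 16/15·R2.
R3 ← R3 − 2/15·R2.
R3 reduces to 0 = 0, so the extra equation is consistent.
Reading off the reduced rows gives x1 = -6, x2 = 6.

x1 = -6, x2 = 6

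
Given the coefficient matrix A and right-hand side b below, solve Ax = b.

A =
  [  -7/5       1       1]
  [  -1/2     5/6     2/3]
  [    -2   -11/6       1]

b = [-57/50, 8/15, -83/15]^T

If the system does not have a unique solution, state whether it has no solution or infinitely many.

x_1 = 13/5, x_2 = 1, x_3 = 3/2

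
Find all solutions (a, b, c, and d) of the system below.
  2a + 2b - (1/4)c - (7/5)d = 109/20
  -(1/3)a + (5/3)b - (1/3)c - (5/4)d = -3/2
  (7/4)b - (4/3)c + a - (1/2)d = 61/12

infinitely many solutions

Row-reduce:
R1 ← R1 / (2).
R2 ← R2 + 1/3·R1.
R3 ← R3 − 1·R1.
R2 ← R2 / (2).
R1 ← R1 − 1·R2.
R3 ← R3 − 3/4·R2.
R3 ← R3 / (-205/192).
R1 ← R1 − 1/16·R3.
R2 ← R2 + 3/16·R3.
Rank is 3 with 4 unknowns, leaving d free.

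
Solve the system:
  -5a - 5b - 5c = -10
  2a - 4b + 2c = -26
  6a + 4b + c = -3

a = -4, b = 5, c = 1

Row-reduce the augmented matrix:
R1 ← R1 / (-5).
R2 ← R2 − 2·R1.
R3 ← R3 − 6·R1.
R2 ← R2 / (-6).
R1 ← R1 − 1·R2.
R3 ← R3 + 2·R2.
R3 ← R3 / (-5).
R1 ← R1 − 1·R3.
Reading off the reduced rows gives a = -4, b = 5, c = 1.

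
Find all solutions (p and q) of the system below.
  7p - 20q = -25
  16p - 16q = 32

p = 5, q = 3

Row-reduce the augmented matrix:
R1 ← R1 / (7).
R2 ← R2 − 16·R1.
R2 ← R2 / (208/7).
R1 ← R1 + 20/7·R2.
Reading off the reduced rows gives p = 5, q = 3.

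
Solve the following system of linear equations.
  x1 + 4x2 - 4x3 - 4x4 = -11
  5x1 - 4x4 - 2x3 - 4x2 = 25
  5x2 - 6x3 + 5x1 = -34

Row-reduce:
R2 ← R2 − 5·R1.
R3 ← R3 − 5·R1.
R2 ← R2 / (-24).
R1 ← R1 − 4·R2.
R3 ← R3 + 15·R2.
R3 ← R3 / (11/4).
R1 ← R1 + 1·R3.
R2 ← R2 + 3/4·R3.
Rank is 3 with 4 unknowns, leaving x4 free.

infinitely many solutions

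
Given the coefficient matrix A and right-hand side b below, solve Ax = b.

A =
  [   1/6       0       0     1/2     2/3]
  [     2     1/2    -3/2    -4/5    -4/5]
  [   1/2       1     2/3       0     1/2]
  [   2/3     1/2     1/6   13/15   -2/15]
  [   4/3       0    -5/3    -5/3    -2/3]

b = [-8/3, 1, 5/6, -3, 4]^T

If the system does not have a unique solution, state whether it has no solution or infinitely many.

Row-reduce:
R1 ← R1 / (1/6).
R2 ← R2 − 2·R1.
R3 ← R3 − 1/2·R1.
R4 ← R4 − 2/3·R1.
R5 ← R5 − 4/3·R1.
R2 ← R2 / (1/2).
R3 ← R3 − 1·R2.
R4 ← R4 − 1/2·R2.
R3 ← R3 / (11/3).
R2 ← R2 + 3·R3.
R4 ← R4 − 5/3·R3.
R5 ← R5 + 5/3·R3.
R4 ← R4 / (1/6).
R1 ← R1 − 3·R4.
R2 ← R2 + 37/10·R4.
R3 ← R3 − 33/10·R4.
R5 ← R5 + 1/6·R4.
Rank is 4 with 5 unknowns, leaving x_5 free.

infinitely many solutions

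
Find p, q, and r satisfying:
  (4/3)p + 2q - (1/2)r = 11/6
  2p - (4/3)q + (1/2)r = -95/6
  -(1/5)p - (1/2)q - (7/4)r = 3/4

p = -5, q = 4, r = -1

Row-reduce the augmented matrix:
R1 ← R1 / (4/3).
R2 ← R2 − 2·R1.
R3 ← R3 + 1/5·R1.
R2 ← R2 / (-13/3).
R1 ← R1 − 3/2·R2.
R3 ← R3 + 1/5·R2.
R3 ← R3 / (-979/520).
R1 ← R1 − 3/52·R3.
R2 ← R2 + 15/52·R3.
Reading off the reduced rows gives p = -5, q = 4, r = -1.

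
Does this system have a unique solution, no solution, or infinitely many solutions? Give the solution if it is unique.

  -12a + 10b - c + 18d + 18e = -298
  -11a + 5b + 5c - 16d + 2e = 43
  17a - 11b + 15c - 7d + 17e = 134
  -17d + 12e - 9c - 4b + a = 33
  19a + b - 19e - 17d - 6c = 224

a = 3, b = -6, c = 4, d = -6, e = -5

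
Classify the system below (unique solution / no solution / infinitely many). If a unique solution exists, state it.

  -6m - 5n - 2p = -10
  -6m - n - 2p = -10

infinitely many solutions

Row-reduce:
R1 ← R1 / (-6).
R2 ← R2 + 6·R1.
R2 ← R2 / (4).
R1 ← R1 − 5/6·R2.
Rank is 2 with 3 unknowns, leaving p free.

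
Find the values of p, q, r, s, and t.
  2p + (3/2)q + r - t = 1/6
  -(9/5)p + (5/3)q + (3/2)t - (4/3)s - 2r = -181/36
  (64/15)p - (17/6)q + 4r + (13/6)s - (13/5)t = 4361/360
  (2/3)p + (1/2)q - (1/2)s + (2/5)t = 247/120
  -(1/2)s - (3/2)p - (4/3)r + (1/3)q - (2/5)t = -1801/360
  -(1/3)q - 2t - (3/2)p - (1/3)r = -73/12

p = 5/2, q = -8/3, r = 2/3, s = -9/4, t = 3/2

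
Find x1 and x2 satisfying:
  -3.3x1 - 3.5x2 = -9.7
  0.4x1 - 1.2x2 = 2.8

x1 = 4, x2 = -1

Row-reduce the augmented matrix:
R1 ← R1 / (-33/10).
R2 ← R2 − 2/5·R1.
R2 ← R2 / (-268/165).
R1 ← R1 − 35/33·R2.
Reading off the reduced rows gives x1 = 4, x2 = -1.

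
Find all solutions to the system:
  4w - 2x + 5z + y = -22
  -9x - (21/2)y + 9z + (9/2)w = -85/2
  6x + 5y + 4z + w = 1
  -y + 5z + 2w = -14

no solution

Row-reduce:
R1 ← R1 / (-2).
R2 ← R2 + 9·R1.
R3 ← R3 − 6·R1.
R2 ← R2 / (-15).
R1 ← R1 + 1/2·R2.
R3 ← R3 − 8·R2.
R4 ← R4 + 1·R2.
R3 ← R3 / (59/5).
R1 ← R1 + 41/20·R3.
R2 ← R2 − 9/10·R3.
R4 ← R4 − 59/10·R3.
Row 4 reduces to 0 = -1/3, a contradiction. The system is inconsistent.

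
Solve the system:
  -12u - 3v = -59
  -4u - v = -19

no solution

Row-reduce:
R1 ← R1 / (-12).
R2 ← R2 + 4·R1.
Row 2 reduces to 0 = 2/3, a contradiction. The system is inconsistent.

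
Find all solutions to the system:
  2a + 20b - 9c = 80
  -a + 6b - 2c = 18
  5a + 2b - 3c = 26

Row-reduce:
R1 ← R1 / (2).
R2 ← R2 + 1·R1.
R3 ← R3 − 5·R1.
R2 ← R2 / (16).
R1 ← R1 − 10·R2.
R3 ← R3 + 48·R2.
Rank is 2 with 3 unknowns, leaving c free.

infinitely many solutions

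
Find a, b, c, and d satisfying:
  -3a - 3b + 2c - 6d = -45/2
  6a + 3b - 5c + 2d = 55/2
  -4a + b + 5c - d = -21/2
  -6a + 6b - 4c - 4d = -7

Row-reduce the augmented matrix:
R1 ← R1 / (-3).
R2 ← R2 − 6·R1.
R3 ← R3 + 4·R1.
R4 ← R4 + 6·R1.
R2 ← R2 / (-3).
R1 ← R1 − 1·R2.
R3 ← R3 − 5·R2.
R4 ← R4 − 12·R2.
R3 ← R3 / (2/3).
R1 ← R1 + 1·R3.
R2 ← R2 − 1/3·R3.
R4 ← R4 + 12·R3.
R4 ← R4 / (-206).
R1 ← R1 + 95/6·R4.
R2 ← R2 − 49/6·R4.
R3 ← R3 + 29/2·R4.
Reading off the reduced rows gives a = 3, b = 5/2, c = 0, d = 1.

a = 3, b = 5/2, c = 0, d = 1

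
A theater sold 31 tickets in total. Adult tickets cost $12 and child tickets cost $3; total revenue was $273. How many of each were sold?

Let a = adult tickets, c = child tickets.
  a + c = 31
  12a + 3c = 273
From equation 1: a = 31 − c.
Substitute into equation 2 and solve: c = 11.
Then a = 20.

adult tickets: 20, child tickets: 11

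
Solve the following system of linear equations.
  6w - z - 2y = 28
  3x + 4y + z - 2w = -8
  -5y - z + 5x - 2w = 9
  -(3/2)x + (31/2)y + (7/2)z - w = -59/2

infinitely many solutions

Row-reduce:
Swap R1 and R2.
R1 ← R1 / (3).
R3 ← R3 − 5·R1.
R4 ← R4 + 3/2·R1.
R2 ← R2 / (-2).
R1 ← R1 − 4/3·R2.
R3 ← R3 + 35/3·R2.
R4 ← R4 − 35/2·R2.
R3 ← R3 / (19/6).
R1 ← R1 + 1/3·R3.
R2 ← R2 − 1/2·R3.
R4 ← R4 + 19/4·R3.
Rank is 3 with 4 unknowns, leaving w free.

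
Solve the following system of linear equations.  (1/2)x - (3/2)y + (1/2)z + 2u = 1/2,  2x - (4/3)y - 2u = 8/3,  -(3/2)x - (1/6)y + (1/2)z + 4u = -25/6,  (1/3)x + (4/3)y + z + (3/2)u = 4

no solution

Row-reduce:
R1 ← R1 / (1/2).
R2 ← R2 − 2·R1.
R3 ← R3 + 3/2·R1.
R4 ← R4 − 1/3·R1.
R2 ← R2 / (14/3).
R1 ← R1 + 3·R2.
R3 ← R3 + 14/3·R2.
R4 ← R4 − 7/3·R2.
Swap R3 and R4.
R3 ← R3 / (5/3).
R1 ← R1 + 2/7·R3.
R2 ← R2 + 3/7·R3.
Row 4 reduces to 0 = -2, a contradiction. The system is inconsistent.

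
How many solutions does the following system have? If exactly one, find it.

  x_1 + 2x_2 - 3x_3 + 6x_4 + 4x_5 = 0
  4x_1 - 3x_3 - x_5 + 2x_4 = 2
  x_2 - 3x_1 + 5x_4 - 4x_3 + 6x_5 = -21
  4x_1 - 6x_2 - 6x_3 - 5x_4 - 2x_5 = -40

Row-reduce:
R2 ← R2 − 4·R1.
R3 ← R3 + 3·R1.
R4 ← R4 − 4·R1.
R2 ← R2 / (-8).
R1 ← R1 − 2·R2.
R3 ← R3 − 7·R2.
R4 ← R4 + 14·R2.
R3 ← R3 / (-41/8).
R1 ← R1 + 3/4·R3.
R2 ← R2 + 9/8·R3.
R4 ← R4 + 39/4·R3.
R4 ← R4 / (97/41).
R1 ← R1 + 2/41·R4.
R2 ← R2 − 79/41·R4.
R3 ← R3 + 30/41·R4.
Rank is 4 with 5 unknowns, leaving x_5 free.

infinitely many solutions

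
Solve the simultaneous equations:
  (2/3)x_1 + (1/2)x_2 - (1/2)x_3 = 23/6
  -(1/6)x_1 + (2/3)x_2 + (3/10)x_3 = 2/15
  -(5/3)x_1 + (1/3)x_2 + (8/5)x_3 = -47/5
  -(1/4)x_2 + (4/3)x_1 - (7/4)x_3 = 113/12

no solution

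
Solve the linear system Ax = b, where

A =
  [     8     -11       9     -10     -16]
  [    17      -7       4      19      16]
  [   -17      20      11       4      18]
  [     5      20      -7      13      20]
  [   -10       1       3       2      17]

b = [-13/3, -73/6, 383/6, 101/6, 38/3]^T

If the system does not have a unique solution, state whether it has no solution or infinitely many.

Row-reduce the augmented matrix:
R1 ← R1 / (8).
R2 ← R2 − 17·R1.
R3 ← R3 + 17·R1.
R4 ← R4 − 5·R1.
R5 ← R5 + 10·R1.
R2 ← R2 / (131/8).
R1 ← R1 + 11/8·R2.
R3 ← R3 + 27/8·R2.
R4 ← R4 − 215/8·R2.
R5 ← R5 + 51/4·R2.
R3 ← R3 / (3538/131).
R1 ← R1 + 19/131·R3.
R2 ← R2 + 121/131·R3.
R4 ← R4 − 1598/131·R3.
R5 ← R5 − 324/131·R3.
R4 ← R4 / (-75651/1769).
R1 ← R1 − 7365/3538·R4.
R2 ← R2 − 7613/3538·R4.
R3 ← R3 + 1173/3538·R4.
R5 ← R5 − 38316/1769·R4.
R5 ← R5 / (287157/25217).
R1 ← R1 + 6080/25217·R5.
R2 ← R2 − 9294/25217·R5.
R3 ← R3 − 4358/25217·R5.
R4 ← R4 − 29182/25217·R5.
Reading off the reduced rows gives x_1 = -1/2, x_2 = 5/3, x_3 = 2, x_4 = 0, x_5 = 0.

x_1 = -1/2, x_2 = 5/3, x_3 = 2, x_4 = 0, x_5 = 0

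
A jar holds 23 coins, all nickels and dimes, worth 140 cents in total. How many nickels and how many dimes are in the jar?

nickels: 18, dimes: 5

Let n = nickels, d = dimes.
  n + d = 23
  5n + 10d = 140
Row-reduce the augmented matrix:
R2 ← R2 − 5·R1.
R2 ← R2 / (5).
R1 ← R1 − 1·R2.
Reading off the reduced rows gives n = 18, d = 5.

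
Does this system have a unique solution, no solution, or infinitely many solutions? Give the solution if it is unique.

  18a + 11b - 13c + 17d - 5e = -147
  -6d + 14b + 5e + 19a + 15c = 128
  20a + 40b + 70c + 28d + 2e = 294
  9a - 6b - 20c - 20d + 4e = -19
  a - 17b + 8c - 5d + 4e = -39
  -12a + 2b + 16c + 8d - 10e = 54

Row-reduce the augmented matrix:
R1 ← R1 / (18).
R2 ← R2 − 19·R1.
R3 ← R3 − 20·R1.
R4 ← R4 − 9·R1.
R5 ← R5 − 1·R1.
R6 ← R6 + 12·R1.
R2 ← R2 / (43/18).
R1 ← R1 − 11/18·R2.
R3 ← R3 − 250/9·R2.
R4 ← R4 + 23/2·R2.
R5 ← R5 + 317/18·R2.
R6 ← R6 − 28/3·R2.
R3 ← R3 / (-10730/43).
R1 ← R1 + 347/43·R3.
R2 ← R2 − 517/43·R3.
R4 ← R4 − 5365/43·R3.
R5 ← R5 − 9480/43·R3.
R6 ← R6 + 4510/43·R3.
Swap R4 and R5.
R4 ← R4 / (76798/1073).
R1 ← R1 + 11958/5365·R4.
R2 ← R2 − 20553/5365·R4.
R3 ← R3 + 6182/5365·R4.
R6 ← R6 + 8554/1073·R4.
Swap R5 and R6.
R5 ← R5 / (-6972/817).
R1 ← R1 − 24198/191995·R5.
R2 ← R2 + 15773/191995·R5.
R3 ← R3 − 27827/191995·R5.
R4 ← R4 + 10121/38399·R5.
R6 reduces to 0 = 0, so the extra equation is consistent.
Reading off the reduced rows gives a = -3, b = 6, c = 4, d = -6, e = 1.

a = -3, b = 6, c = 4, d = -6, e = 1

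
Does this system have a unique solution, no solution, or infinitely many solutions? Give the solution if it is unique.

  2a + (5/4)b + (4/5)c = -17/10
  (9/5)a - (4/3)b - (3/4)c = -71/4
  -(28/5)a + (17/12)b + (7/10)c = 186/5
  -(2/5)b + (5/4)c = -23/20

Row-reduce the augmented matrix:
R1 ← R1 / (2).
R2 ← R2 − 9/5·R1.
R3 ← R3 + 28/5·R1.
R2 ← R2 / (-59/24).
R1 ← R1 − 5/8·R2.
R3 ← R3 − 59/12·R2.
R4 ← R4 + 2/5·R2.
Swap R3 and R4.
R3 ← R3 / (43931/29500).
R1 ← R1 − 31/1180·R3.
R2 ← R2 − 882/1475·R3.
R4 reduces to 0 = 0, so the extra equation is consistent.
Reading off the reduced rows gives a = -5, b = 6, c = 1.

a = -5, b = 6, c = 1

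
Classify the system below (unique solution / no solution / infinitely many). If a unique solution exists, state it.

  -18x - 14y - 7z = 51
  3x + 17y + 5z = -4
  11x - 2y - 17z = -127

Row-reduce the augmented matrix:
R1 ← R1 / (-18).
R2 ← R2 − 3·R1.
R3 ← R3 − 11·R1.
R2 ← R2 / (44/3).
R1 ← R1 − 7/9·R2.
R3 ← R3 + 95/9·R2.
R3 ← R3 / (-4889/264).
R1 ← R1 − 49/264·R3.
R2 ← R2 − 23/88·R3.
Reading off the reduced rows gives x = -4, y = -1, z = 5.

x = -4, y = -1, z = 5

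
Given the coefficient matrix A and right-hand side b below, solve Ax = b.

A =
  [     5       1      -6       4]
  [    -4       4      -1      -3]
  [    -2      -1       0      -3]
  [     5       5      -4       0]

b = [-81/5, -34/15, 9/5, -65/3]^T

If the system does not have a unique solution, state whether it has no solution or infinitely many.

x_1 = -9/5, x_2 = -6/5, x_3 = 5/3, x_4 = 1

Row-reduce the augmented matrix:
R1 ← R1 / (5).
R2 ← R2 + 4·R1.
R3 ← R3 + 2·R1.
R4 ← R4 − 5·R1.
R2 ← R2 / (24/5).
R1 ← R1 − 1/5·R2.
R3 ← R3 + 3/5·R2.
R4 ← R4 − 4·R2.
R3 ← R3 / (-25/8).
R1 ← R1 + 23/24·R3.
R2 ← R2 + 29/24·R3.
R4 ← R4 − 41/6·R3.
R4 ← R4 / (-538/75).
R1 ← R1 − 91/75·R4.
R2 ← R2 − 43/75·R4.
R3 ← R3 − 11/25·R4.
Reading off the reduced rows gives x_1 = -9/5, x_2 = -6/5, x_3 = 5/3, x_4 = 1.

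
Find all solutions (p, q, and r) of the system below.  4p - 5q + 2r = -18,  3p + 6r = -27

infinitely many solutions

Row-reduce:
R1 ← R1 / (4).
R2 ← R2 − 3·R1.
R2 ← R2 / (15/4).
R1 ← R1 + 5/4·R2.
Rank is 2 with 3 unknowns, leaving r free.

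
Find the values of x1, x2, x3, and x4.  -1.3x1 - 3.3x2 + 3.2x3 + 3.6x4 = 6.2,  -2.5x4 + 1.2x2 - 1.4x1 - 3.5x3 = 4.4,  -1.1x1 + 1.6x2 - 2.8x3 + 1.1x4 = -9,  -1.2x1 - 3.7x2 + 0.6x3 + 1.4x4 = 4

x1 = -6, x2 = 0, x3 = 4, x4 = -4

Row-reduce the augmented matrix:
R1 ← R1 / (-13/10).
R2 ← R2 + 7/5·R1.
R3 ← R3 + 11/10·R1.
R4 ← R4 + 6/5·R1.
R2 ← R2 / (309/65).
R1 ← R1 − 33/13·R2.
R3 ← R3 − 571/130·R2.
R4 ← R4 + 17/26·R2.
R3 ← R3 / (375/412).
R1 ← R1 − 257/206·R3.
R2 ← R2 + 301/206·R3.
R4 ← R4 + 6817/2060·R3.
R4 ← R4 / (129889/11250).
R1 ← R1 + 5369/1125·R4.
R2 ← R2 − 5617/1125·R4.
R3 ← R3 − 4877/1125·R4.
Reading off the reduced rows gives x1 = -6, x2 = 0, x3 = 4, x4 = -4.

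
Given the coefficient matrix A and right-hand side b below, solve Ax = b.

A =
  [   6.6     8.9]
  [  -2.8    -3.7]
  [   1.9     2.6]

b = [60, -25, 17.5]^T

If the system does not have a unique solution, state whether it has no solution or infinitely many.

Row-reduce the augmented matrix:
R1 ← R1 / (33/5).
R2 ← R2 + 14/5·R1.
R3 ← R3 − 19/10·R1.
R2 ← R2 / (5/66).
R1 ← R1 − 89/66·R2.
R3 ← R3 − 5/132·R2.
R3 reduces to 0 = 0, so the extra equation is consistent.
Reading off the reduced rows gives x_1 = 1, x_2 = 6.

x_1 = 1, x_2 = 6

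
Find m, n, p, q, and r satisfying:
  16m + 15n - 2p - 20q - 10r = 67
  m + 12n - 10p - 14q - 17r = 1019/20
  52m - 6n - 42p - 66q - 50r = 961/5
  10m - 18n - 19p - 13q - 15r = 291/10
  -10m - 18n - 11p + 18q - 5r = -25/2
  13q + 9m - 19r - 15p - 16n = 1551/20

Row-reduce the augmented matrix:
R1 ← R1 / (16).
R2 ← R2 − 1·R1.
R3 ← R3 − 52·R1.
R4 ← R4 − 10·R1.
R5 ← R5 + 10·R1.
R6 ← R6 − 9·R1.
R2 ← R2 / (177/16).
R1 ← R1 − 15/16·R2.
R3 ← R3 + 219/4·R2.
R4 ← R4 + 219/8·R2.
R5 ← R5 + 69/8·R2.
R6 ← R6 + 391/16·R2.
R3 ← R3 / (-4978/59).
R1 ← R1 − 42/59·R3.
R2 ← R2 + 158/177·R3.
R4 ← R4 + 2489/59·R3.
R5 ← R5 + 1177/59·R3.
R6 ← R6 + 6317/177·R3.
Swap R4 and R5.
R4 ← R4 / (26671/2489).
R1 ← R1 + 1768/2489·R4.
R2 ← R2 + 3542/7467·R4.
R3 ← R3 − 1891/2489·R4.
R6 ← R6 − 173230/7467·R4.
Swap R5 and R6.
R5 ← R5 / (-168337/26671).
R1 ← R1 + 3101/26671·R5.
R2 ← R2 + 12520/26671·R5.
R3 ← R3 − 32507/26671·R5.
R4 ← R4 + 1786/26671·R5.
R6 reduces to 0 = 0, so the extra equation is consistent.
Reading off the reduced rows gives m = 11/4, n = 7/5, p = 0, q = 7/5, r = -3.

m = 11/4, n = 7/5, p = 0, q = 7/5, r = -3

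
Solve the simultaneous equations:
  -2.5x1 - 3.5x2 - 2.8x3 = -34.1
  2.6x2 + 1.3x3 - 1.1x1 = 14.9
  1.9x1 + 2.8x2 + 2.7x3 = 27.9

x1 = 3, x2 = 6, x3 = 2

Row-reduce the augmented matrix:
R1 ← R1 / (-5/2).
R2 ← R2 + 11/10·R1.
R3 ← R3 − 19/10·R1.
R2 ← R2 / (207/50).
R1 ← R1 − 7/5·R2.
R3 ← R3 − 7/50·R2.
R3 ← R3 / (839/1725).
R1 ← R1 − 91/345·R3.
R2 ← R2 − 211/345·R3.
Reading off the reduced rows gives x1 = 3, x2 = 6, x3 = 2.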